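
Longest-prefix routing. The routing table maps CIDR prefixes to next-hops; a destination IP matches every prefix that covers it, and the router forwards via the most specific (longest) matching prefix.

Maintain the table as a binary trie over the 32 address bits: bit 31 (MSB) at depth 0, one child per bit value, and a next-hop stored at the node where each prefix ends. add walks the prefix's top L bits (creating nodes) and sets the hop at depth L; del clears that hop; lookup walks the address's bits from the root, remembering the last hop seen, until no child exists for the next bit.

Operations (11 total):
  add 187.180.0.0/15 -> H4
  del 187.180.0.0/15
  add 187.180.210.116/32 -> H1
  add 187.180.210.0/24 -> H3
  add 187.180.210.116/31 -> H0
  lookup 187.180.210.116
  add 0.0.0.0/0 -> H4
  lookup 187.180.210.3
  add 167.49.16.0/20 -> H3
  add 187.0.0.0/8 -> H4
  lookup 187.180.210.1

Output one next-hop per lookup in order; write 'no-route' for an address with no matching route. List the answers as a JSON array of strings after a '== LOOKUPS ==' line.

Trace:
  + 187.180.0.0/15 (H4) depth=15
  del 187.180.0.0/15 (clear depth 15)
  + 187.180.210.116/32 (H1) depth=32
  + 187.180.210.0/24 (H3) depth=24
  + 187.180.210.116/31 (H0) depth=31
  lookup 187.180.210.116: bits 10111011101101001101001001110100 walk d0:-→d1:-→d2:-→d3:-→d4:-→d5:-→d6:-→d7:-→d8:-→d9:-→d10:-→d11:-→d12:-→d13:-→d14:-→d15:-→d16:-→d17:-→d18:-→d19:-→d20:-→d21:-→d22:-→d23:-→d24:H3→d25:-→d26:-→d27:-→d28:-→d29:-→d30:-→d31:H0→d32:H1 -> H1
  + 0.0.0.0/0 (H4) depth=0
  lookup 187.180.210.3: bits 1011101110110100110100100 walk d0:H4→d1:-→d2:-→d3:-→d4:-→d5:-→d6:-→d7:-→d8:-→d9:-→d10:-→d11:-→d12:-→d13:-→d14:-→d15:-→d16:-→d17:-→d18:-→d19:-→d20:-→d21:-→d22:-→d23:-→d24:H3→d25:- -> H3
  + 167.49.16.0/20 (H3) depth=20
  + 187.0.0.0/8 (H4) depth=8
  lookup 187.180.210.1: bits 1011101110110100110100100 walk d0:H4→d1:-→d2:-→d3:-→d4:-→d5:-→d6:-→d7:-→d8:H4→d9:-→d10:-→d11:-→d12:-→d13:-→d14:-→d15:-→d16:-→d17:-→d18:-→d19:-→d20:-→d21:-→d22:-→d23:-→d24:H3→d25:- -> H3

== LOOKUPS ==
["H1","H3","H3"]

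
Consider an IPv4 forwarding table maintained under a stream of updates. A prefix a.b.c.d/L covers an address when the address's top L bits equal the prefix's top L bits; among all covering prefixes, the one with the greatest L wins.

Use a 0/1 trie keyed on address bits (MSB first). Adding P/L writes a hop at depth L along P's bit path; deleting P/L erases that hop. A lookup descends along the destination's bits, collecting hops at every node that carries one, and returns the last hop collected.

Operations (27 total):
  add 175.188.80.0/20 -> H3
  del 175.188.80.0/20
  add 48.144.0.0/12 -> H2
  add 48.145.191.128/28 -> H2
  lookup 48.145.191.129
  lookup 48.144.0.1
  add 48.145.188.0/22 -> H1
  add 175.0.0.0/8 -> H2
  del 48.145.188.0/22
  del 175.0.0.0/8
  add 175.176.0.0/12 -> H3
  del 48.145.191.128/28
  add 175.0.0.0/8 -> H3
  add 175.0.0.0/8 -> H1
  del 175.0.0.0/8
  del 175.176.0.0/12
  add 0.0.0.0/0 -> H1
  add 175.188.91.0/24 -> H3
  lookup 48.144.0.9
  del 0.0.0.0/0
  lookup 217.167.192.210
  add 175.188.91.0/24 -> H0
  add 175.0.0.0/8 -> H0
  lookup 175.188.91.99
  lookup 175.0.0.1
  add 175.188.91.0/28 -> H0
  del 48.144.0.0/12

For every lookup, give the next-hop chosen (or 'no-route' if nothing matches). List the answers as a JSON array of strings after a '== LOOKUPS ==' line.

Apply in order:
  + 175.188.80.0/20 (H3) depth=20
  - 175.188.80.0/20 clear@20
  + 48.144.0.0/12 (H2) depth=12
  + 48.145.191.128/28 (H2) depth=28
  Q 48.145.191.129: descend 0011000010010001101111111000 ; hops seen [H2,H2] ; pick H2
  Q 48.144.0.1: descend 001100001001000 ; hops seen [H2] ; pick H2
  + 48.145.188.0/22 (H1) depth=22
  + 175.0.0.0/8 (H2) depth=8
  - 48.145.188.0/22 clear@22
  - 175.0.0.0/8 clear@8
  + 175.176.0.0/12 (H3) depth=12
  - 48.145.191.128/28 clear@28
  + 175.0.0.0/8 (H3) depth=8
  + 175.0.0.0/8 (H1) depth=8
  - 175.0.0.0/8 clear@8
  - 175.176.0.0/12 clear@12
  + 0.0.0.0/0 (H1) depth=0
  + 175.188.91.0/24 (H3) depth=24
  Q 48.144.0.9: descend 001100001001000 ; hops seen [H1,H2] ; pick H2
  - 0.0.0.0/0 clear@0
  Q 217.167.192.210: descend 1 ; hops seen [∅] ; pick no-route
  + 175.188.91.0/24 (H0) depth=24
  + 175.0.0.0/8 (H0) depth=8
  Q 175.188.91.99: descend 101011111011110001011011 ; hops seen [H0,H0] ; pick H0
  Q 175.0.0.1: descend 10101111 ; hops seen [H0] ; pick H0
  + 175.188.91.0/28 (H0) depth=28
  - 48.144.0.0/12 clear@12

== LOOKUPS ==
["H2","H2","H2","no-route","H0","H0"]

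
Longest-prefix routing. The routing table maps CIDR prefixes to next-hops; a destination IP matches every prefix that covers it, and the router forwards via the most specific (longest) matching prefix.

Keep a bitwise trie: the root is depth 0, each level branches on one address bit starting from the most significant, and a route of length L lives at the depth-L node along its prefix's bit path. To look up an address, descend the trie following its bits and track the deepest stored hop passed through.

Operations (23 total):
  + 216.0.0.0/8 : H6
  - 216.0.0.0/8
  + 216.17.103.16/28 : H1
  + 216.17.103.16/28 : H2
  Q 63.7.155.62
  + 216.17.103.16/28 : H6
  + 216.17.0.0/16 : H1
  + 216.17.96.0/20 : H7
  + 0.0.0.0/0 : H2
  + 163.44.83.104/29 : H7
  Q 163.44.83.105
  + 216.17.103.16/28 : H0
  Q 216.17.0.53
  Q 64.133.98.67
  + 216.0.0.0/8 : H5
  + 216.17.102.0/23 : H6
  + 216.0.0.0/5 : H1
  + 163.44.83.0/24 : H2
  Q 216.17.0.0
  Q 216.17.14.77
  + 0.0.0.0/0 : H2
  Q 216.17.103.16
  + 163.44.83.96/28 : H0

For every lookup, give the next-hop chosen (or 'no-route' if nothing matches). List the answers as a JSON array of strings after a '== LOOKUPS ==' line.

Apply in order:
  add 216.0.0.0/8 -> H6 at depth 8
  del 216.0.0.0/8 (clear depth 8)
  add 216.17.103.16/28 -> H1 at depth 28
  add 216.17.103.16/28 -> H2 at depth 28
  Q 63.7.155.62: descend ε ; hops seen [∅] ; pick no-route
  add 216.17.103.16/28 -> H6 at depth 28
  add 216.17.0.0/16 -> H1 at depth 16
  add 216.17.96.0/20 -> H7 at depth 20
  add 0.0.0.0/0 -> H2 at depth 0
  add 163.44.83.104/29 -> H7 at depth 29
  Q 163.44.83.105: descend 10100011001011000101001101101 ; hops seen [H2,H7] ; pick H7
  add 216.17.103.16/28 -> H0 at depth 28
  Q 216.17.0.53: descend 11011000000100010 ; hops seen [H2,H1] ; pick H1
  Q 64.133.98.67: descend ε ; hops seen [H2] ; pick H2
  add 216.0.0.0/8 -> H5 at depth 8
  add 216.17.102.0/23 -> H6 at depth 23
  add 216.0.0.0/5 -> H1 at depth 5
  add 163.44.83.0/24 -> H2 at depth 24
  Q 216.17.0.0: descend 11011000000100010 ; hops seen [H2,H1,H5,H1] ; pick H1
  Q 216.17.14.77: descend 11011000000100010 ; hops seen [H2,H1,H5,H1] ; pick H1
  add 0.0.0.0/0 -> H2 at depth 0
  Q 216.17.103.16: descend 1101100000010001011001110001 ; hops seen [H2,H1,H5,H1,H7,H6,H0] ; pick H0
  add 163.44.83.96/28 -> H0 at depth 28

== LOOKUPS ==
["no-route","H7","H1","H2","H1","H1","H0"]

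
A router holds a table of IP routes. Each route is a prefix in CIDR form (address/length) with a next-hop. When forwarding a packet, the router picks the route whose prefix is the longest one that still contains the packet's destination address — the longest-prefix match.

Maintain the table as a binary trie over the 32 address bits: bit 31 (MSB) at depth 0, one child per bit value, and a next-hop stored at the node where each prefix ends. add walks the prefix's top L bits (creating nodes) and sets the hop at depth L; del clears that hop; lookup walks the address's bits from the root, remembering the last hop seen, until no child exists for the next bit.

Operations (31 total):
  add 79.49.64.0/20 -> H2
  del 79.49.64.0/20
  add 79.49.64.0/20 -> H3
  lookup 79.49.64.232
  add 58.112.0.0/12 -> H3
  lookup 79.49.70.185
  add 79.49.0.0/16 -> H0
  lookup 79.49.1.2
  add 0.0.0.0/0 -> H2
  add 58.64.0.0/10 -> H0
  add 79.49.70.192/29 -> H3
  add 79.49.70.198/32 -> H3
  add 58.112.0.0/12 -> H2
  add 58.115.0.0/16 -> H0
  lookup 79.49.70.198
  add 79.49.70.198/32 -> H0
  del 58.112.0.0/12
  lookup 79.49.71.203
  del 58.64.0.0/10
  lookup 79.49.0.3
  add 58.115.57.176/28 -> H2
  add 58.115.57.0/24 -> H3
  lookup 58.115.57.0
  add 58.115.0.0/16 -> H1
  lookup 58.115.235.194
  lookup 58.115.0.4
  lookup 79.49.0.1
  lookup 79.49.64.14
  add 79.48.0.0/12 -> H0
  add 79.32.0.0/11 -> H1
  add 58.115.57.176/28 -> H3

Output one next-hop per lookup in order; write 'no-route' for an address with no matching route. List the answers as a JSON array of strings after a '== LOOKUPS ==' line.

Apply in order:
  + 79.49.64.0/20 (H2) depth=20
  del 79.49.64.0/20 (clear depth 20)
  + 79.49.64.0/20 (H3) depth=20
  ? 79.49.64.232  path d0:-→d1:-→d2:-→d3:-→d4:-→d5:-→d6:-→d7:-→d8:-→d9:-→d10:-→d11:-→d12:-→d13:-→d14:-→d15:-→d16:-→d17:-→d18:-→d19:-→d20:H3  best=H3
  + 58.112.0.0/12 (H3) depth=12
  ? 79.49.70.185  path d0:-→d1:-→d2:-→d3:-→d4:-→d5:-→d6:-→d7:-→d8:-→d9:-→d10:-→d11:-→d12:-→d13:-→d14:-→d15:-→d16:-→d17:-→d18:-→d19:-→d20:H3  best=H3
  + 79.49.0.0/16 (H0) depth=16
  ? 79.49.1.2  path d0:-→d1:-→d2:-→d3:-→d4:-→d5:-→d6:-→d7:-→d8:-→d9:-→d10:-→d11:-→d12:-→d13:-→d14:-→d15:-→d16:H0→d17:-  best=H0
  + 0.0.0.0/0 (H2) depth=0
  + 58.64.0.0/10 (H0) depth=10
  + 79.49.70.192/29 (H3) depth=29
  + 79.49.70.198/32 (H3) depth=32
  + 58.112.0.0/12 (H2) depth=12
  + 58.115.0.0/16 (H0) depth=16
  ? 79.49.70.198  path d0:H2→d1:-→d2:-→d3:-→d4:-→d5:-→d6:-→d7:-→d8:-→d9:-→d10:-→d11:-→d12:-→d13:-→d14:-→d15:-→d16:H0→d17:-→d18:-→d19:-→d20:H3→d21:-→d22:-→d23:-→d24:-→d25:-→d26:-→d27:-→d28:-→d29:H3→d30:-→d31:-→d32:H3  best=H3
  + 79.49.70.198/32 (H0) depth=32
  del 58.112.0.0/12 (clear depth 12)
  ? 79.49.71.203  path d0:H2→d1:-→d2:-→d3:-→d4:-→d5:-→d6:-→d7:-→d8:-→d9:-→d10:-→d11:-→d12:-→d13:-→d14:-→d15:-→d16:H0→d17:-→d18:-→d19:-→d20:H3→d21:-→d22:-→d23:-  best=H3
  del 58.64.0.0/10 (clear depth 10)
  ? 79.49.0.3  path d0:H2→d1:-→d2:-→d3:-→d4:-→d5:-→d6:-→d7:-→d8:-→d9:-→d10:-→d11:-→d12:-→d13:-→d14:-→d15:-→d16:H0→d17:-  best=H0
  + 58.115.57.176/28 (H2) depth=28
  + 58.115.57.0/24 (H3) depth=24
  ? 58.115.57.0  path d0:H2→d1:-→d2:-→d3:-→d4:-→d5:-→d6:-→d7:-→d8:-→d9:-→d10:-→d11:-→d12:-→d13:-→d14:-→d15:-→d16:H0→d17:-→d18:-→d19:-→d20:-→d21:-→d22:-→d23:-→d24:H3  best=H3
  + 58.115.0.0/16 (H1) depth=16
  ? 58.115.235.194  path d0:H2→d1:-→d2:-→d3:-→d4:-→d5:-→d6:-→d7:-→d8:-→d9:-→d10:-→d11:-→d12:-→d13:-→d14:-→d15:-→d16:H1  best=H1
  ? 58.115.0.4  path d0:H2→d1:-→d2:-→d3:-→d4:-→d5:-→d6:-→d7:-→d8:-→d9:-→d10:-→d11:-→d12:-→d13:-→d14:-→d15:-→d16:H1→d17:-→d18:-  best=H1
  ? 79.49.0.1  path d0:H2→d1:-→d2:-→d3:-→d4:-→d5:-→d6:-→d7:-→d8:-→d9:-→d10:-→d11:-→d12:-→d13:-→d14:-→d15:-→d16:H0→d17:-  best=H0
  ? 79.49.64.14  path d0:H2→d1:-→d2:-→d3:-→d4:-→d5:-→d6:-→d7:-→d8:-→d9:-→d10:-→d11:-→d12:-→d13:-→d14:-→d15:-→d16:H0→d17:-→d18:-→d19:-→d20:H3→d21:-  best=H3
  + 79.48.0.0/12 (H0) depth=12
  + 79.32.0.0/11 (H1) depth=11
  + 58.115.57.176/28 (H3) depth=28

== LOOKUPS ==
["H3","H3","H0","H3","H3","H0","H3","H1","H1","H0","H3"]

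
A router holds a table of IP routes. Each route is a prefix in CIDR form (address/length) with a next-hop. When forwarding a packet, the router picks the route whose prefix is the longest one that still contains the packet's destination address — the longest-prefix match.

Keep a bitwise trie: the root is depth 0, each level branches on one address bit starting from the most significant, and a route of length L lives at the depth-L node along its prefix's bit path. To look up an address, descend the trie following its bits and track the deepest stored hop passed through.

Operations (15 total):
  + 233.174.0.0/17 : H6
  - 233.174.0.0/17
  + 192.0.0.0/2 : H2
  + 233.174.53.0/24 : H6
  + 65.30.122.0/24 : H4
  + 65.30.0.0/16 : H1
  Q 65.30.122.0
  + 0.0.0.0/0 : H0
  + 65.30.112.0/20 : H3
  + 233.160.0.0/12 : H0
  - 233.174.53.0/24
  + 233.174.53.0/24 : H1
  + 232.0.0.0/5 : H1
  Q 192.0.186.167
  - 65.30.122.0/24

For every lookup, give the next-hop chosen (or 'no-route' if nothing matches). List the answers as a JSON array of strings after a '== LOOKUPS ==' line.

Apply in order:
  + 233.174.0.0/17 (H6) depth=17
  del 233.174.0.0/17 (clear depth 17)
  + 192.0.0.0/2 (H2) depth=2
  + 233.174.53.0/24 (H6) depth=24
  + 65.30.122.0/24 (H4) depth=24
  + 65.30.0.0/16 (H1) depth=16
  Q 65.30.122.0: descend 010000010001111001111010 ; hops seen [H1,H4] ; pick H4
  + 0.0.0.0/0 (H0) depth=0
  + 65.30.112.0/20 (H3) depth=20
  + 233.160.0.0/12 (H0) depth=12
  del 233.174.53.0/24 (clear depth 24)
  + 233.174.53.0/24 (H1) depth=24
  + 232.0.0.0/5 (H1) depth=5
  Q 192.0.186.167: descend 11 ; hops seen [H0,H2] ; pick H2
  del 65.30.122.0/24 (clear depth 24)

== LOOKUPS ==
["H4","H2"]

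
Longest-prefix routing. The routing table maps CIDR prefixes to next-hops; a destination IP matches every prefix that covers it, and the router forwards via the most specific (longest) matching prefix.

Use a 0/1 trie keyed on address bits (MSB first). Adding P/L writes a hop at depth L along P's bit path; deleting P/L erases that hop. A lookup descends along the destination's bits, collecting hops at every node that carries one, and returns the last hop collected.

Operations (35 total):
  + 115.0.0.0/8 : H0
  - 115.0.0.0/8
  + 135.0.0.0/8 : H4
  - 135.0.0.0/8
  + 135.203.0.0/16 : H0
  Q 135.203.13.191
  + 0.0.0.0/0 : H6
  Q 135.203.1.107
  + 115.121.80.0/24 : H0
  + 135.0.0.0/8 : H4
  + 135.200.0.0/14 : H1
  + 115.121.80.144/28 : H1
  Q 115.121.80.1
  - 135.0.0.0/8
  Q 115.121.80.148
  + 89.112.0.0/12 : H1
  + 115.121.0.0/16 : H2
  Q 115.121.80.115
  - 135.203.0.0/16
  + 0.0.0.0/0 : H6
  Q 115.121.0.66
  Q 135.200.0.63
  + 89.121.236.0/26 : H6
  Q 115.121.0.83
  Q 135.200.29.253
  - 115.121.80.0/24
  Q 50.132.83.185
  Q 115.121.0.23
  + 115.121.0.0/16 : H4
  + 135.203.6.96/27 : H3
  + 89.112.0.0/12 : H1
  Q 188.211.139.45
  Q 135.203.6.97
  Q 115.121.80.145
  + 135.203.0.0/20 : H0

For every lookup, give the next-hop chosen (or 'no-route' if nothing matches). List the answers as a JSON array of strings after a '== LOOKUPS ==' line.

Trace:
  add 115.0.0.0/8 -> H0 at depth 8
  del 115.0.0.0/8 (clear depth 8)
  add 135.0.0.0/8 -> H4 at depth 8
  del 135.0.0.0/8 (clear depth 8)
  add 135.203.0.0/16 -> H0 at depth 16
  Q 135.203.13.191: descend 1000011111001011 ; hops seen [H0] ; pick H0
  add 0.0.0.0/0 -> H6 at depth 0
  Q 135.203.1.107: descend 1000011111001011 ; hops seen [H6,H0] ; pick H0
  add 115.121.80.0/24 -> H0 at depth 24
  add 135.0.0.0/8 -> H4 at depth 8
  add 135.200.0.0/14 -> H1 at depth 14
  add 115.121.80.144/28 -> H1 at depth 28
  Q 115.121.80.1: descend 011100110111100101010000 ; hops seen [H6,H0] ; pick H0
  del 135.0.0.0/8 (clear depth 8)
  Q 115.121.80.148: descend 0111001101111001010100001001 ; hops seen [H6,H0,H1] ; pick H1
  add 89.112.0.0/12 -> H1 at depth 12
  add 115.121.0.0/16 -> H2 at depth 16
  Q 115.121.80.115: descend 011100110111100101010000 ; hops seen [H6,H2,H0] ; pick H0
  del 135.203.0.0/16 (clear depth 16)
  add 0.0.0.0/0 -> H6 at depth 0
  Q 115.121.0.66: descend 01110011011110010 ; hops seen [H6,H2] ; pick H2
  Q 135.200.0.63: descend 10000111110010 ; hops seen [H6,H1] ; pick H1
  add 89.121.236.0/26 -> H6 at depth 26
  Q 115.121.0.83: descend 01110011011110010 ; hops seen [H6,H2] ; pick H2
  Q 135.200.29.253: descend 10000111110010 ; hops seen [H6,H1] ; pick H1
  del 115.121.80.0/24 (clear depth 24)
  Q 50.132.83.185: descend 0 ; hops seen [H6] ; pick H6
  Q 115.121.0.23: descend 01110011011110010 ; hops seen [H6,H2] ; pick H2
  add 115.121.0.0/16 -> H4 at depth 16
  add 135.203.6.96/27 -> H3 at depth 27
  add 89.112.0.0/12 -> H1 at depth 12
  Q 188.211.139.45: descend 10 ; hops seen [H6] ; pick H6
  Q 135.203.6.97: descend 100001111100101100000110011 ; hops seen [H6,H1,H3] ; pick H3
  Q 115.121.80.145: descend 0111001101111001010100001001 ; hops seen [H6,H4,H1] ; pick H1
  add 135.203.0.0/20 -> H0 at depth 20

== LOOKUPS ==
["H0","H0","H0","H1","H0","H2","H1","H2","H1","H6","H2","H6","H3","H1"]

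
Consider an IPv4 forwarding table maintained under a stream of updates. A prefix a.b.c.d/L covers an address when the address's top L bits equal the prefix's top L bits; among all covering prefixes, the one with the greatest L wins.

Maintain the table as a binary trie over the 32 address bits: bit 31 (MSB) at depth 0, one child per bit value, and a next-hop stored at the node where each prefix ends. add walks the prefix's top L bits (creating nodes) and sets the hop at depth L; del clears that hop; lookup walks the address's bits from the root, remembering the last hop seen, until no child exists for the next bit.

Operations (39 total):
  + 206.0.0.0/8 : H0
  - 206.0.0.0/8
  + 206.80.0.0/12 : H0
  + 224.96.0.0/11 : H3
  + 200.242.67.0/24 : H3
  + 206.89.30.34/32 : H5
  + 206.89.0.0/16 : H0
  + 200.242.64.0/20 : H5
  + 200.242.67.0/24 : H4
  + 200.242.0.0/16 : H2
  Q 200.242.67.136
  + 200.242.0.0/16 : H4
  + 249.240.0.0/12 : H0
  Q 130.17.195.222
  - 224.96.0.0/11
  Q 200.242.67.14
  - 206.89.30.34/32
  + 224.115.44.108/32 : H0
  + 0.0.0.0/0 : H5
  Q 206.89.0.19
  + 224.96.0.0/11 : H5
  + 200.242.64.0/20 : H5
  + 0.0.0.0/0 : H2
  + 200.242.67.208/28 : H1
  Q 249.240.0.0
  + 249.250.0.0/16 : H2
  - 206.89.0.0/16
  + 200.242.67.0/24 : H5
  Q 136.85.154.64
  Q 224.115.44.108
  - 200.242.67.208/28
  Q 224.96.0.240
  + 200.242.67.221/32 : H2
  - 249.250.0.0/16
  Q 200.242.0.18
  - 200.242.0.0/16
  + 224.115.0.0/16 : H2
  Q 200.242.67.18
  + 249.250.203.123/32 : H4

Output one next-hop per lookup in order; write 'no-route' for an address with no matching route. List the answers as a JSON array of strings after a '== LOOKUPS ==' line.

Process each operation:
  + 206.0.0.0/8 (H0) depth=8
  del 206.0.0.0/8 (clear depth 8)
  + 206.80.0.0/12 (H0) depth=12
  + 224.96.0.0/11 (H3) depth=11
  + 200.242.67.0/24 (H3) depth=24
  + 206.89.30.34/32 (H5) depth=32
  + 206.89.0.0/16 (H0) depth=16
  + 200.242.64.0/20 (H5) depth=20
  + 200.242.67.0/24 (H4) depth=24
  + 200.242.0.0/16 (H2) depth=16
  Q 200.242.67.136: descend 110010001111001001000011 ; hops seen [H2,H5,H4] ; pick H4
  + 200.242.0.0/16 (H4) depth=16
  + 249.240.0.0/12 (H0) depth=12
  Q 130.17.195.222: descend 1 ; hops seen [∅] ; pick no-route
  del 224.96.0.0/11 (clear depth 11)
  Q 200.242.67.14: descend 110010001111001001000011 ; hops seen [H4,H5,H4] ; pick H4
  del 206.89.30.34/32 (clear depth 32)
  + 224.115.44.108/32 (H0) depth=32
  + 0.0.0.0/0 (H5) depth=0
  Q 206.89.0.19: descend 1100111001011001000 ; hops seen [H5,H0,H0] ; pick H0
  + 224.96.0.0/11 (H5) depth=11
  + 200.242.64.0/20 (H5) depth=20
  + 0.0.0.0/0 (H2) depth=0
  + 200.242.67.208/28 (H1) depth=28
  Q 249.240.0.0: descend 111110011111 ; hops seen [H2,H0] ; pick H0
  + 249.250.0.0/16 (H2) depth=16
  del 206.89.0.0/16 (clear depth 16)
  + 200.242.67.0/24 (H5) depth=24
  Q 136.85.154.64: descend 1 ; hops seen [H2] ; pick H2
  Q 224.115.44.108: descend 11100000011100110010110001101100 ; hops seen [H2,H5,H0] ; pick H0
  del 200.242.67.208/28 (clear depth 28)
  Q 224.96.0.240: descend 11100000011 ; hops seen [H2,H5] ; pick H5
  + 200.242.67.221/32 (H2) depth=32
  del 249.250.0.0/16 (clear depth 16)
  Q 200.242.0.18: descend 11001000111100100 ; hops seen [H2,H4] ; pick H4
  del 200.242.0.0/16 (clear depth 16)
  + 224.115.0.0/16 (H2) depth=16
  Q 200.242.67.18: descend 110010001111001001000011 ; hops seen [H2,H5,H5] ; pick H5
  + 249.250.203.123/32 (H4) depth=32

== LOOKUPS ==
["H4","no-route","H4","H0","H0","H2","H0","H5","H4","H5"]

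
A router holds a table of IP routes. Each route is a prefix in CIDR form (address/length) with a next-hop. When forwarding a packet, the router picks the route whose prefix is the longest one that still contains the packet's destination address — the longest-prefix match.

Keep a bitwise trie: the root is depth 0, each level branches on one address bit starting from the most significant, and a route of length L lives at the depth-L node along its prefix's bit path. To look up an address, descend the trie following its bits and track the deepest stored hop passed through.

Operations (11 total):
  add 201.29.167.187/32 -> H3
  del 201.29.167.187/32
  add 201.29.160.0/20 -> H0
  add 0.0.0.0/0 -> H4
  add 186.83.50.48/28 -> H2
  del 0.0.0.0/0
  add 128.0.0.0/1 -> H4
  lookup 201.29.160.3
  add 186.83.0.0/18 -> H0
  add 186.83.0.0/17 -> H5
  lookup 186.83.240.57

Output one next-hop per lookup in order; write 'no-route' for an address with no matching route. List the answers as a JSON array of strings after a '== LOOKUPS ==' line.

Process each operation:
  + 201.29.167.187/32 (H3) depth=32
  - 201.29.167.187/32 clear@32
  + 201.29.160.0/20 (H0) depth=20
  + 0.0.0.0/0 (H4) depth=0
  + 186.83.50.48/28 (H2) depth=28
  - 0.0.0.0/0 clear@0
  + 128.0.0.0/1 (H4) depth=1
  Q 201.29.160.3: descend 110010010001110110100 ; hops seen [H4,H0] ; pick H0
  + 186.83.0.0/18 (H0) depth=18
  + 186.83.0.0/17 (H5) depth=17
  Q 186.83.240.57: descend 1011101001010011 ; hops seen [H4] ; pick H4

== LOOKUPS ==
["H0","H4"]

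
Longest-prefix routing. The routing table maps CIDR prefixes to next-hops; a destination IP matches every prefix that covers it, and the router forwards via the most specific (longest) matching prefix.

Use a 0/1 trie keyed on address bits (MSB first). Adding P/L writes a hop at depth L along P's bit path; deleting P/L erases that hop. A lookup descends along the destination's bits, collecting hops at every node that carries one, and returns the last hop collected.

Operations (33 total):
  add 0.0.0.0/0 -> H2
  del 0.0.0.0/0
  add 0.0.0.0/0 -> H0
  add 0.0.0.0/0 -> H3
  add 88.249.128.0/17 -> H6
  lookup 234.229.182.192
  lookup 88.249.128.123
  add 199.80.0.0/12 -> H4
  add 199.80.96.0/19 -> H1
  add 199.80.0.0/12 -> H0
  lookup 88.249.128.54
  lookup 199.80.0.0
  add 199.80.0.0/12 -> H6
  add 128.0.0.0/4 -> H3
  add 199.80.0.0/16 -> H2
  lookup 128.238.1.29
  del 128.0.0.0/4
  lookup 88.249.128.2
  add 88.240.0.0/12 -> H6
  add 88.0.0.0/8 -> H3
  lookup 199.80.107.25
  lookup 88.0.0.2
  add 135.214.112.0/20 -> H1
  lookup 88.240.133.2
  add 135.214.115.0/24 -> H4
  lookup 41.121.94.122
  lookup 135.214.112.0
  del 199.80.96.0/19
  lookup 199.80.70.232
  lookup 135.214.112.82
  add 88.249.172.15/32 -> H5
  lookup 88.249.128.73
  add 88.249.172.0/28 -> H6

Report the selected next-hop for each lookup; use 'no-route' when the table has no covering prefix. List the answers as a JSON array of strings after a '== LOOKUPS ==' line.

Process each operation:
  add 0.0.0.0/0 -> H2 at depth 0
  - 0.0.0.0/0 clear@0
  add 0.0.0.0/0 -> H0 at depth 0
  add 0.0.0.0/0 -> H3 at depth 0
  add 88.249.128.0/17 -> H6 at depth 17
  lookup 234.229.182.192: bits ε walk d0:H3 -> H3
  lookup 88.249.128.123: bits 01011000111110011 walk d0:H3→d1:-→d2:-→d3:-→d4:-→d5:-→d6:-→d7:-→d8:-→d9:-→d10:-→d11:-→d12:-→d13:-→d14:-→d15:-→d16:-→d17:H6 -> H6
  add 199.80.0.0/12 -> H4 at depth 12
  add 199.80.96.0/19 -> H1 at depth 19
  add 199.80.0.0/12 -> H0 at depth 12
  lookup 88.249.128.54: bits 01011000111110011 walk d0:H3→d1:-→d2:-→d3:-→d4:-→d5:-→d6:-→d7:-→d8:-→d9:-→d10:-→d11:-→d12:-→d13:-→d14:-→d15:-→d16:-→d17:H6 -> H6
  lookup 199.80.0.0: bits 11000111010100000 walk d0:H3→d1:-→d2:-→d3:-→d4:-→d5:-→d6:-→d7:-→d8:-→d9:-→d10:-→d11:-→d12:H0→d13:-→d14:-→d15:-→d16:-→d17:- -> H0
  add 199.80.0.0/12 -> H6 at depth 12
  add 128.0.0.0/4 -> H3 at depth 4
  add 199.80.0.0/16 -> H2 at depth 16
  lookup 128.238.1.29: bits 1000 walk d0:H3→d1:-→d2:-→d3:-→d4:H3 -> H3
  - 128.0.0.0/4 clear@4
  lookup 88.249.128.2: bits 01011000111110011 walk d0:H3→d1:-→d2:-→d3:-→d4:-→d5:-→d6:-→d7:-→d8:-→d9:-→d10:-→d11:-→d12:-→d13:-→d14:-→d15:-→d16:-→d17:H6 -> H6
  add 88.240.0.0/12 -> H6 at depth 12
  add 88.0.0.0/8 -> H3 at depth 8
  lookup 199.80.107.25: bits 1100011101010000011 walk d0:H3→d1:-→d2:-→d3:-→d4:-→d5:-→d6:-→d7:-→d8:-→d9:-→d10:-→d11:-→d12:H6→d13:-→d14:-→d15:-→d16:H2→d17:-→d18:-→d19:H1 -> H1
  lookup 88.0.0.2: bits 01011000 walk d0:H3→d1:-→d2:-→d3:-→d4:-→d5:-→d6:-→d7:-→d8:H3 -> H3
  add 135.214.112.0/20 -> H1 at depth 20
  lookup 88.240.133.2: bits 010110001111 walk d0:H3→d1:-→d2:-→d3:-→d4:-→d5:-→d6:-→d7:-→d8:H3→d9:-→d10:-→d11:-→d12:H6 -> H6
  add 135.214.115.0/24 -> H4 at depth 24
  lookup 41.121.94.122: bits 0 walk d0:H3→d1:- -> H3
  lookup 135.214.112.0: bits 1000011111010110011100 walk d0:H3→d1:-→d2:-→d3:-→d4:-→d5:-→d6:-→d7:-→d8:-→d9:-→d10:-→d11:-→d12:-→d13:-→d14:-→d15:-→d16:-→d17:-→d18:-→d19:-→d20:H1→d21:-→d22:- -> H1
  - 199.80.96.0/19 clear@19
  lookup 199.80.70.232: bits 110001110101000001 walk d0:H3→d1:-→d2:-→d3:-→d4:-→d5:-→d6:-→d7:-→d8:-→d9:-→d10:-→d11:-→d12:H6→d13:-→d14:-→d15:-→d16:H2→d17:-→d18:- -> H2
  lookup 135.214.112.82: bits 1000011111010110011100 walk d0:H3→d1:-→d2:-→d3:-→d4:-→d5:-→d6:-→d7:-→d8:-→d9:-→d10:-→d11:-→d12:-→d13:-→d14:-→d15:-→d16:-→d17:-→d18:-→d19:-→d20:H1→d21:-→d22:- -> H1
  add 88.249.172.15/32 -> H5 at depth 32
  lookup 88.249.128.73: bits 010110001111100110 walk d0:H3→d1:-→d2:-→d3:-→d4:-→d5:-→d6:-→d7:-→d8:H3→d9:-→d10:-→d11:-→d12:H6→d13:-→d14:-→d15:-→d16:-→d17:H6→d18:- -> H6
  add 88.249.172.0/28 -> H6 at depth 28

== LOOKUPS ==
["H3","H6","H6","H0","H3","H6","H1","H3","H6","H3","H1","H2","H1","H6"]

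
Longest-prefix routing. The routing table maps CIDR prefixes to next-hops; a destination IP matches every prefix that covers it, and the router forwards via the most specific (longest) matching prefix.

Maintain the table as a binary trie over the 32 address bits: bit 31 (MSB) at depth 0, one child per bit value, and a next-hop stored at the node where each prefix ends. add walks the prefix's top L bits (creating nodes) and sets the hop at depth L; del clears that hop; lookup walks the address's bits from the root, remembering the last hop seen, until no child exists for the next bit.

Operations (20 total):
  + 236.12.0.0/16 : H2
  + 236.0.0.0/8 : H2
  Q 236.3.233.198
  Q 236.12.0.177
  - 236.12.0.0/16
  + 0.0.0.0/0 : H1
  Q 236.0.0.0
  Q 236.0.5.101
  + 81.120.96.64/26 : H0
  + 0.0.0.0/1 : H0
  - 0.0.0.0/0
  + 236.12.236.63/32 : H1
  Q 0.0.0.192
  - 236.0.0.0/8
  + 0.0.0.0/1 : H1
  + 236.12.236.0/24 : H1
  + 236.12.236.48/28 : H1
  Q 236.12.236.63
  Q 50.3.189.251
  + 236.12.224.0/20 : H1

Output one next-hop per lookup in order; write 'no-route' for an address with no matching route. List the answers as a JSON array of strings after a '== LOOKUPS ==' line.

Trace:
  add 236.12.0.0/16 -> H2 at depth 16
  add 236.0.0.0/8 -> H2 at depth 8
  ? 236.3.233.198  path d0:-→d1:-→d2:-→d3:-→d4:-→d5:-→d6:-→d7:-→d8:H2→d9:-→d10:-→d11:-→d12:-  best=H2
  ? 236.12.0.177  path d0:-→d1:-→d2:-→d3:-→d4:-→d5:-→d6:-→d7:-→d8:H2→d9:-→d10:-→d11:-→d12:-→d13:-→d14:-→d15:-→d16:H2  best=H2
  del 236.12.0.0/16 (clear depth 16)
  add 0.0.0.0/0 -> H1 at depth 0
  ? 236.0.0.0  path d0:H1→d1:-→d2:-→d3:-→d4:-→d5:-→d6:-→d7:-→d8:H2→d9:-→d10:-→d11:-→d12:-  best=H2
  ? 236.0.5.101  path d0:H1→d1:-→d2:-→d3:-→d4:-→d5:-→d6:-→d7:-→d8:H2→d9:-→d10:-→d11:-→d12:-  best=H2
  add 81.120.96.64/26 -> H0 at depth 26
  add 0.0.0.0/1 -> H0 at depth 1
  del 0.0.0.0/0 (clear depth 0)
  add 236.12.236.63/32 -> H1 at depth 32
  ? 0.0.0.192  path d0:-→d1:H0  best=H0
  del 236.0.0.0/8 (clear depth 8)
  add 0.0.0.0/1 -> H1 at depth 1
  add 236.12.236.0/24 -> H1 at depth 24
  add 236.12.236.48/28 -> H1 at depth 28
  ? 236.12.236.63  path d0:-→d1:-→d2:-→d3:-→d4:-→d5:-→d6:-→d7:-→d8:-→d9:-→d10:-→d11:-→d12:-→d13:-→d14:-→d15:-→d16:-→d17:-→d18:-→d19:-→d20:-→d21:-→d22:-→d23:-→d24:H1→d25:-→d26:-→d27:-→d28:H1→d29:-→d30:-→d31:-→d32:H1  best=H1
  ? 50.3.189.251  path d0:-→d1:H1  best=H1
  add 236.12.224.0/20 -> H1 at depth 20

== LOOKUPS ==
["H2","H2","H2","H2","H0","H1","H1"]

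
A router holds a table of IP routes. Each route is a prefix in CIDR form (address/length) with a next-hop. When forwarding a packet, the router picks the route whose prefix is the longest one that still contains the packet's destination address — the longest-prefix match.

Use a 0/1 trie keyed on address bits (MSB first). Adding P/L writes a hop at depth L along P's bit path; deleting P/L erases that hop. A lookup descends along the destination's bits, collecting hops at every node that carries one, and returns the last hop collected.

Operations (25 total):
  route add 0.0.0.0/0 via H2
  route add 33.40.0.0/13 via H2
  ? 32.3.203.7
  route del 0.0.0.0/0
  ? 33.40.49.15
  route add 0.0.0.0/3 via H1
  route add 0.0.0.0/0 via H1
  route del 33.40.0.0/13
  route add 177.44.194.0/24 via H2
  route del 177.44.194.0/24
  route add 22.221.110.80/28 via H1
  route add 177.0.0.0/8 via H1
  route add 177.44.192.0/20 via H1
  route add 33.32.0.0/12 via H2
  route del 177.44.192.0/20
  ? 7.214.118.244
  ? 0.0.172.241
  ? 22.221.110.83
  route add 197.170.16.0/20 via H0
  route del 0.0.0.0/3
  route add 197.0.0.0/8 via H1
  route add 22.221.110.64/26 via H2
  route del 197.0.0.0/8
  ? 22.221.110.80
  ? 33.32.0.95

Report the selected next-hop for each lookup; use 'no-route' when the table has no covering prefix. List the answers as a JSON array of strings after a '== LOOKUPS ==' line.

Process each operation:
  + 0.0.0.0/0 (H2) depth=0
  + 33.40.0.0/13 (H2) depth=13
  Q 32.3.203.7: descend 0010000 ; hops seen [H2] ; pick H2
  - 0.0.0.0/0 clear@0
  Q 33.40.49.15: descend 0010000100101 ; hops seen [H2] ; pick H2
  + 0.0.0.0/3 (H1) depth=3
  + 0.0.0.0/0 (H1) depth=0
  - 33.40.0.0/13 clear@13
  + 177.44.194.0/24 (H2) depth=24
  - 177.44.194.0/24 clear@24
  + 22.221.110.80/28 (H1) depth=28
  + 177.0.0.0/8 (H1) depth=8
  + 177.44.192.0/20 (H1) depth=20
  + 33.32.0.0/12 (H2) depth=12
  - 177.44.192.0/20 clear@20
  Q 7.214.118.244: descend 000 ; hops seen [H1,H1] ; pick H1
  Q 0.0.172.241: descend 000 ; hops seen [H1,H1] ; pick H1
  Q 22.221.110.83: descend 0001011011011101011011100101 ; hops seen [H1,H1,H1] ; pick H1
  + 197.170.16.0/20 (H0) depth=20
  - 0.0.0.0/3 clear@3
  + 197.0.0.0/8 (H1) depth=8
  + 22.221.110.64/26 (H2) depth=26
  - 197.0.0.0/8 clear@8
  Q 22.221.110.80: descend 0001011011011101011011100101 ; hops seen [H1,H2,H1] ; pick H1
  Q 33.32.0.95: descend 001000010010 ; hops seen [H1,H2] ; pick H2

== LOOKUPS ==
["H2","H2","H1","H1","H1","H1","H2"]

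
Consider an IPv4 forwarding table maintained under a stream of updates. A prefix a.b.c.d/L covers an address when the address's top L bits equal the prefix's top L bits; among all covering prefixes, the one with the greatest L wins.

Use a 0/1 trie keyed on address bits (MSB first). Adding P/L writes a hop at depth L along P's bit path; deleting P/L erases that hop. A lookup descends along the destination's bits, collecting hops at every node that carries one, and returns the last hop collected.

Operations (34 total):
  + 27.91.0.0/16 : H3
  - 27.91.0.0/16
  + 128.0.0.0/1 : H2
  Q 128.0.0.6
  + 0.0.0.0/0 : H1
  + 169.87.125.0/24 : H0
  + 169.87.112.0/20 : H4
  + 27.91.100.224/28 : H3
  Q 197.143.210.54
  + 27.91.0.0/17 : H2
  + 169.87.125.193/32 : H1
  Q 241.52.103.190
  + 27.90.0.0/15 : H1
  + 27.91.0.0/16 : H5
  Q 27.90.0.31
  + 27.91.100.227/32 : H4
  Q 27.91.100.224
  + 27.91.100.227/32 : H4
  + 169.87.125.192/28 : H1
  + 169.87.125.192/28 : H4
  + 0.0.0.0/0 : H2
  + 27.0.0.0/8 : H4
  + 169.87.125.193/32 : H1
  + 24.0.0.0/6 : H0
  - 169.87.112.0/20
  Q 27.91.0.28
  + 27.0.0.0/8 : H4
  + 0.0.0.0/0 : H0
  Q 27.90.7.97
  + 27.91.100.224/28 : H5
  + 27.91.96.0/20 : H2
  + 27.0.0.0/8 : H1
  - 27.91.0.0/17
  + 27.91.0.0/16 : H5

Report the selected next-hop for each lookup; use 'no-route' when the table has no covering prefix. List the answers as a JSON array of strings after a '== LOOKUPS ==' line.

Trace:
  + 27.91.0.0/16 (H3) depth=16
  - 27.91.0.0/16 clear@16
  + 128.0.0.0/1 (H2) depth=1
  lookup 128.0.0.6: bits 1 walk d0:-→d1:H2 -> H2
  + 0.0.0.0/0 (H1) depth=0
  + 169.87.125.0/24 (H0) depth=24
  + 169.87.112.0/20 (H4) depth=20
  + 27.91.100.224/28 (H3) depth=28
  lookup 197.143.210.54: bits 1 walk d0:H1→d1:H2 -> H2
  + 27.91.0.0/17 (H2) depth=17
  + 169.87.125.193/32 (H1) depth=32
  lookup 241.52.103.190: bits 1 walk d0:H1→d1:H2 -> H2
  + 27.90.0.0/15 (H1) depth=15
  + 27.91.0.0/16 (H5) depth=16
  lookup 27.90.0.31: bits 000110110101101 walk d0:H1→d1:-→d2:-→d3:-→d4:-→d5:-→d6:-→d7:-→d8:-→d9:-→d10:-→d11:-→d12:-→d13:-→d14:-→d15:H1 -> H1
  + 27.91.100.227/32 (H4) depth=32
  lookup 27.91.100.224: bits 000110110101101101100100111000 walk d0:H1→d1:-→d2:-→d3:-→d4:-→d5:-→d6:-→d7:-→d8:-→d9:-→d10:-→d11:-→d12:-→d13:-→d14:-→d15:H1→d16:H5→d17:H2→d18:-→d19:-→d20:-→d21:-→d22:-→d23:-→d24:-→d25:-→d26:-→d27:-→d28:H3→d29:-→d30:- -> H3
  + 27.91.100.227/32 (H4) depth=32
  + 169.87.125.192/28 (H1) depth=28
  + 169.87.125.192/28 (H4) depth=28
  + 0.0.0.0/0 (H2) depth=0
  + 27.0.0.0/8 (H4) depth=8
  + 169.87.125.193/32 (H1) depth=32
  + 24.0.0.0/6 (H0) depth=6
  - 169.87.112.0/20 clear@20
  lookup 27.91.0.28: bits 00011011010110110 walk d0:H2→d1:-→d2:-→d3:-→d4:-→d5:-→d6:H0→d7:-→d8:H4→d9:-→d10:-→d11:-→d12:-→d13:-→d14:-→d15:H1→d16:H5→d17:H2 -> H2
  + 27.0.0.0/8 (H4) depth=8
  + 0.0.0.0/0 (H0) depth=0
  lookup 27.90.7.97: bits 000110110101101 walk d0:H0→d1:-→d2:-→d3:-→d4:-→d5:-→d6:H0→d7:-→d8:H4→d9:-→d10:-→d11:-→d12:-→d13:-→d14:-→d15:H1 -> H1
  + 27.91.100.224/28 (H5) depth=28
  + 27.91.96.0/20 (H2) depth=20
  + 27.0.0.0/8 (H1) depth=8
  - 27.91.0.0/17 clear@17
  + 27.91.0.0/16 (H5) depth=16

== LOOKUPS ==
["H2","H2","H2","H1","H3","H2","H1"]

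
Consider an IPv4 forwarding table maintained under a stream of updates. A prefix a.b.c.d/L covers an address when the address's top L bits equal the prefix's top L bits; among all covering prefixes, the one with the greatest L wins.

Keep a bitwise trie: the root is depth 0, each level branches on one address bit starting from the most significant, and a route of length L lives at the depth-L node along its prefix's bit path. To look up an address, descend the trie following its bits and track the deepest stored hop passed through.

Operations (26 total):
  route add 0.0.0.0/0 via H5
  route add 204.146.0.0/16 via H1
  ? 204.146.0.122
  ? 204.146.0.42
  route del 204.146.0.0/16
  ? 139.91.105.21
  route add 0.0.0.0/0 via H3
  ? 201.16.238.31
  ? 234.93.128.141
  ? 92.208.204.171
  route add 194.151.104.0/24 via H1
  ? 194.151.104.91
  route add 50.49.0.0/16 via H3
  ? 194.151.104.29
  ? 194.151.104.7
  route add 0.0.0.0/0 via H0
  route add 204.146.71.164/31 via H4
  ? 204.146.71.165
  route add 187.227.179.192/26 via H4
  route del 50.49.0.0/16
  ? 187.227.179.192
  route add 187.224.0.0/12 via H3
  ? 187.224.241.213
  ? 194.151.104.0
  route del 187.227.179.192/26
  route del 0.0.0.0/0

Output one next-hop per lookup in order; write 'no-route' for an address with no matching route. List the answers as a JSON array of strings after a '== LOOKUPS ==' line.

Apply in order:
  + 0.0.0.0/0 (H5) depth=0
  + 204.146.0.0/16 (H1) depth=16
  lookup 204.146.0.122: bits 1100110010010010 walk d0:H5→d1:-→d2:-→d3:-→d4:-→d5:-→d6:-→d7:-→d8:-→d9:-→d10:-→d11:-→d12:-→d13:-→d14:-→d15:-→d16:H1 -> H1
  lookup 204.146.0.42: bits 1100110010010010 walk d0:H5→d1:-→d2:-→d3:-→d4:-→d5:-→d6:-→d7:-→d8:-→d9:-→d10:-→d11:-→d12:-→d13:-→d14:-→d15:-→d16:H1 -> H1
  del 204.146.0.0/16 (clear depth 16)
  lookup 139.91.105.21: bits 1 walk d0:H5→d1:- -> H5
  + 0.0.0.0/0 (H3) depth=0
  lookup 201.16.238.31: bits 11001 walk d0:H3→d1:-→d2:-→d3:-→d4:-→d5:- -> H3
  lookup 234.93.128.141: bits 11 walk d0:H3→d1:-→d2:- -> H3
  lookup 92.208.204.171: bits ε walk d0:H3 -> H3
  + 194.151.104.0/24 (H1) depth=24
  lookup 194.151.104.91: bits 110000101001011101101000 walk d0:H3→d1:-→d2:-→d3:-→d4:-→d5:-→d6:-→d7:-→d8:-→d9:-→d10:-→d11:-→d12:-→d13:-→d14:-→d15:-→d16:-→d17:-→d18:-→d19:-→d20:-→d21:-→d22:-→d23:-→d24:H1 -> H1
  + 50.49.0.0/16 (H3) depth=16
  lookup 194.151.104.29: bits 110000101001011101101000 walk d0:H3→d1:-→d2:-→d3:-→d4:-→d5:-→d6:-→d7:-→d8:-→d9:-→d10:-→d11:-→d12:-→d13:-→d14:-→d15:-→d16:-→d17:-→d18:-→d19:-→d20:-→d21:-→d22:-→d23:-→d24:H1 -> H1
  lookup 194.151.104.7: bits 110000101001011101101000 walk d0:H3→d1:-→d2:-→d3:-→d4:-→d5:-→d6:-→d7:-→d8:-→d9:-→d10:-→d11:-→d12:-→d13:-→d14:-→d15:-→d16:-→d17:-→d18:-→d19:-→d20:-→d21:-→d22:-→d23:-→d24:H1 -> H1
  + 0.0.0.0/0 (H0) depth=0
  + 204.146.71.164/31 (H4) depth=31
  lookup 204.146.71.165: bits 1100110010010010010001111010010 walk d0:H0→d1:-→d2:-→d3:-→d4:-→d5:-→d6:-→d7:-→d8:-→d9:-→d10:-→d11:-→d12:-→d13:-→d14:-→d15:-→d16:-→d17:-→d18:-→d19:-→d20:-→d21:-→d22:-→d23:-→d24:-→d25:-→d26:-→d27:-→d28:-→d29:-→d30:-→d31:H4 -> H4
  + 187.227.179.192/26 (H4) depth=26
  del 50.49.0.0/16 (clear depth 16)
  lookup 187.227.179.192: bits 10111011111000111011001111 walk d0:H0→d1:-→d2:-→d3:-→d4:-→d5:-→d6:-→d7:-→d8:-→d9:-→d10:-→d11:-→d12:-→d13:-→d14:-→d15:-→d16:-→d17:-→d18:-→d19:-→d20:-→d21:-→d22:-→d23:-→d24:-→d25:-→d26:H4 -> H4
  + 187.224.0.0/12 (H3) depth=12
  lookup 187.224.241.213: bits 10111011111000 walk d0:H0→d1:-→d2:-→d3:-→d4:-→d5:-→d6:-→d7:-→d8:-→d9:-→d10:-→d11:-→d12:H3→d13:-→d14:- -> H3
  lookup 194.151.104.0: bits 110000101001011101101000 walk d0:H0→d1:-→d2:-→d3:-→d4:-→d5:-→d6:-→d7:-→d8:-→d9:-→d10:-→d11:-→d12:-→d13:-→d14:-→d15:-→d16:-→d17:-→d18:-→d19:-→d20:-→d21:-→d22:-→d23:-→d24:H1 -> H1
  del 187.227.179.192/26 (clear depth 26)
  del 0.0.0.0/0 (clear depth 0)

== LOOKUPS ==
["H1","H1","H5","H3","H3","H3","H1","H1","H1","H4","H4","H3","H1"]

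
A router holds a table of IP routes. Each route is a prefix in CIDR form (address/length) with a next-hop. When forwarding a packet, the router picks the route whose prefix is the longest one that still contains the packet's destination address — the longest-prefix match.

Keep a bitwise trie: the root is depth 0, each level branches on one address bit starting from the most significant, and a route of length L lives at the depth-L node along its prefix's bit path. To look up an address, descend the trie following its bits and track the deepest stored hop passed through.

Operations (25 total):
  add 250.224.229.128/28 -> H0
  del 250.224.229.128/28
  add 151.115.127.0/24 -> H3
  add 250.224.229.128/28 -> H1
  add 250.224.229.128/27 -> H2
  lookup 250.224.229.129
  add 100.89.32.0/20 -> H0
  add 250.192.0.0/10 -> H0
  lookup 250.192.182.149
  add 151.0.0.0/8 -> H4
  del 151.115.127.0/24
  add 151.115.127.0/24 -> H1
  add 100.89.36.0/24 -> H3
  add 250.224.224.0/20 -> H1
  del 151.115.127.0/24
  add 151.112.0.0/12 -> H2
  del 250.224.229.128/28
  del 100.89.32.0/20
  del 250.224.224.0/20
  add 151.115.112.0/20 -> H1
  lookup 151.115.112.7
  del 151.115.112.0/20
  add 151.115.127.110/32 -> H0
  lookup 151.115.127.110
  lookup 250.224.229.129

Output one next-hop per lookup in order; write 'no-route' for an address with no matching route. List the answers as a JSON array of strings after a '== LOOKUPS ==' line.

Apply in order:
  + 250.224.229.128/28 (H0) depth=28
  del 250.224.229.128/28 (clear depth 28)
  + 151.115.127.0/24 (H3) depth=24
  + 250.224.229.128/28 (H1) depth=28
  + 250.224.229.128/27 (H2) depth=27
  lookup 250.224.229.129: bits 1111101011100000111001011000 walk d0:-→d1:-→d2:-→d3:-→d4:-→d5:-→d6:-→d7:-→d8:-→d9:-→d10:-→d11:-→d12:-→d13:-→d14:-→d15:-→d16:-→d17:-→d18:-→d19:-→d20:-→d21:-→d22:-→d23:-→d24:-→d25:-→d26:-→d27:H2→d28:H1 -> H1
  + 100.89.32.0/20 (H0) depth=20
  + 250.192.0.0/10 (H0) depth=10
  lookup 250.192.182.149: bits 1111101011 walk d0:-→d1:-→d2:-→d3:-→d4:-→d5:-→d6:-→d7:-→d8:-→d9:-→d10:H0 -> H0
  + 151.0.0.0/8 (H4) depth=8
  del 151.115.127.0/24 (clear depth 24)
  + 151.115.127.0/24 (H1) depth=24
  + 100.89.36.0/24 (H3) depth=24
  + 250.224.224.0/20 (H1) depth=20
  del 151.115.127.0/24 (clear depth 24)
  + 151.112.0.0/12 (H2) depth=12
  del 250.224.229.128/28 (clear depth 28)
  del 100.89.32.0/20 (clear depth 20)
  del 250.224.224.0/20 (clear depth 20)
  + 151.115.112.0/20 (H1) depth=20
  lookup 151.115.112.7: bits 10010111011100110111 walk d0:-→d1:-→d2:-→d3:-→d4:-→d5:-→d6:-→d7:-→d8:H4→d9:-→d10:-→d11:-→d12:H2→d13:-→d14:-→d15:-→d16:-→d17:-→d18:-→d19:-→d20:H1 -> H1
  del 151.115.112.0/20 (clear depth 20)
  + 151.115.127.110/32 (H0) depth=32
  lookup 151.115.127.110: bits 10010111011100110111111101101110 walk d0:-→d1:-→d2:-→d3:-→d4:-→d5:-→d6:-→d7:-→d8:H4→d9:-→d10:-→d11:-→d12:H2→d13:-→d14:-→d15:-→d16:-→d17:-→d18:-→d19:-→d20:-→d21:-→d22:-→d23:-→d24:-→d25:-→d26:-→d27:-→d28:-→d29:-→d30:-→d31:-→d32:H0 -> H0
  lookup 250.224.229.129: bits 1111101011100000111001011000 walk d0:-→d1:-→d2:-→d3:-→d4:-→d5:-→d6:-→d7:-→d8:-→d9:-→d10:H0→d11:-→d12:-→d13:-→d14:-→d15:-→d16:-→d17:-→d18:-→d19:-→d20:-→d21:-→d22:-→d23:-→d24:-→d25:-→d26:-→d27:H2→d28:- -> H2

== LOOKUPS ==
["H1","H0","H1","H0","H2"]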